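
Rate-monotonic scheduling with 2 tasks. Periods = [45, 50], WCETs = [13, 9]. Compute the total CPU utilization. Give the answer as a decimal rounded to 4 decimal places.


Compute individual utilizations (exact fractions):
  Task 1: C/T = 13/45 (approx. 0.2889)
  Task 2: C/T = 9/50 (approx. 0.18)
Total utilization U = 13/45 + 9/50 = 211/450
Rounded to 4 decimal places: U = 0.4689
RM (Liu & Layland) bound for 2 tasks = 0.828427; compare with U = 211/450 (approx. 0.468889)
U <= bound, so schedulable by RM sufficient condition.

0.4689


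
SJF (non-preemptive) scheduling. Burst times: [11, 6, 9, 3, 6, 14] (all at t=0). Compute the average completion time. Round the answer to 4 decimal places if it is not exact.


SJF order (ascending): [3, 6, 6, 9, 11, 14]
Completion times:
  Job 1: burst=3, C=3
  Job 2: burst=6, C=9
  Job 3: burst=6, C=15
  Job 4: burst=9, C=24
  Job 5: burst=11, C=35
  Job 6: burst=14, C=49
Average completion = 135/6 = 22.5

22.5


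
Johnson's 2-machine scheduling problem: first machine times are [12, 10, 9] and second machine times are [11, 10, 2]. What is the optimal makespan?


Apply Johnson's rule:
  Group 1 (a <= b): [(2, 10, 10)]
  Group 2 (a > b): [(1, 12, 11), (3, 9, 2)]
Optimal job order: [2, 1, 3]
Schedule:
  Job 2: M1 done at 10, M2 done at 20
  Job 1: M1 done at 22, M2 done at 33
  Job 3: M1 done at 31, M2 done at 35
Makespan = 35

35


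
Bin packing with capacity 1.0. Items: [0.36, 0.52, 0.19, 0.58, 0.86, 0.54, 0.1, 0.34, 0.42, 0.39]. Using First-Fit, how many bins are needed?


Place items sequentially using First-Fit:
  Item 0.36 -> new Bin 1
  Item 0.52 -> Bin 1 (now 0.88)
  Item 0.19 -> new Bin 2
  Item 0.58 -> Bin 2 (now 0.77)
  Item 0.86 -> new Bin 3
  Item 0.54 -> new Bin 4
  Item 0.1 -> Bin 1 (now 0.98)
  Item 0.34 -> Bin 4 (now 0.88)
  Item 0.42 -> new Bin 5
  Item 0.39 -> Bin 5 (now 0.81)
Total bins used = 5

5


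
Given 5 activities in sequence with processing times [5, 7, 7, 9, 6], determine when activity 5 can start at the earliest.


Activity 5 starts after activities 1 through 4 complete.
Predecessor durations: [5, 7, 7, 9]
ES = 5 + 7 + 7 + 9 = 28

28


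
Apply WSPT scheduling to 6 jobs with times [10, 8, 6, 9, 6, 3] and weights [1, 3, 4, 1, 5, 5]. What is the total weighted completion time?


Compute p/w ratios and sort ascending (WSPT): [(3, 5), (6, 5), (6, 4), (8, 3), (9, 1), (10, 1)]
Compute weighted completion times:
  Job (p=3,w=5): C=3, w*C=5*3=15
  Job (p=6,w=5): C=9, w*C=5*9=45
  Job (p=6,w=4): C=15, w*C=4*15=60
  Job (p=8,w=3): C=23, w*C=3*23=69
  Job (p=9,w=1): C=32, w*C=1*32=32
  Job (p=10,w=1): C=42, w*C=1*42=42
Total weighted completion time = 263

263


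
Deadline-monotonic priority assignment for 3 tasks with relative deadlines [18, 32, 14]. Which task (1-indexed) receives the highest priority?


Sort tasks by relative deadline (ascending):
  Task 3: deadline = 14
  Task 1: deadline = 18
  Task 2: deadline = 32
Priority order (highest first): [3, 1, 2]
Highest priority task = 3

3


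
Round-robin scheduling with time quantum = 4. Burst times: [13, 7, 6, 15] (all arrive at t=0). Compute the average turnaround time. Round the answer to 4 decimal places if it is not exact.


Time quantum = 4
Execution trace:
  J1 runs 4 units, time = 4
  J2 runs 4 units, time = 8
  J3 runs 4 units, time = 12
  J4 runs 4 units, time = 16
  J1 runs 4 units, time = 20
  J2 runs 3 units, time = 23
  J3 runs 2 units, time = 25
  J4 runs 4 units, time = 29
  J1 runs 4 units, time = 33
  J4 runs 4 units, time = 37
  J1 runs 1 units, time = 38
  J4 runs 3 units, time = 41
Finish times: [38, 23, 25, 41]
Average turnaround = 127/4 = 31.75

31.75


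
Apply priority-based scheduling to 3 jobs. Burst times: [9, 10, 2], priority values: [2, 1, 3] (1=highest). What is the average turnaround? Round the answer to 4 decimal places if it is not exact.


Sort by priority (ascending = highest first):
Order: [(1, 10), (2, 9), (3, 2)]
Completion times:
  Priority 1, burst=10, C=10
  Priority 2, burst=9, C=19
  Priority 3, burst=2, C=21
Average turnaround = 50/3 = 16.6667

16.6667


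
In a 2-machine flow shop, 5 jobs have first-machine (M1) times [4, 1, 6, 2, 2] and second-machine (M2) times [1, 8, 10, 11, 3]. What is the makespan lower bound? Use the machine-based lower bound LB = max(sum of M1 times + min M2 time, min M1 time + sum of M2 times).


LB1 = sum(M1 times) + min(M2 times) = 15 + 1 = 16
LB2 = min(M1 times) + sum(M2 times) = 1 + 33 = 34
Lower bound = max(LB1, LB2) = max(16, 34) = 34

34


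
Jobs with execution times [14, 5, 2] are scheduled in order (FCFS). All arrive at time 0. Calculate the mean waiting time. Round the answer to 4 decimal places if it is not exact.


FCFS order (as given): [14, 5, 2]
Waiting times:
  Job 1: wait = 0
  Job 2: wait = 14
  Job 3: wait = 19
Sum of waiting times = 33
Average waiting time = 33/3 = 11.0

11.0


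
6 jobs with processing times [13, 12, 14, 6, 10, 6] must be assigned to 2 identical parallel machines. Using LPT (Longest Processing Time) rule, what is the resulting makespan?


Sort jobs in decreasing order (LPT): [14, 13, 12, 10, 6, 6]
Assign each job to the least loaded machine:
  Machine 1: jobs [14, 10, 6], load = 30
  Machine 2: jobs [13, 12, 6], load = 31
Makespan = max load = 31

31


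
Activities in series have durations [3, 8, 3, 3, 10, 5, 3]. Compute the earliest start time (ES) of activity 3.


Activity 3 starts after activities 1 through 2 complete.
Predecessor durations: [3, 8]
ES = 3 + 8 = 11

11


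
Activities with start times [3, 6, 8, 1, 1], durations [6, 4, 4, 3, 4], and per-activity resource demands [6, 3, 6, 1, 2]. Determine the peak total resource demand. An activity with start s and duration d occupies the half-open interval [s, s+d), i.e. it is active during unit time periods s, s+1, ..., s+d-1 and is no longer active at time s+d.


Each activity i is active on [start_i, start_i + duration_i).
Compute total resource usage per time slot:
  t=0: active resources = [], total = 0
  t=1: active resources = [1, 2], total = 3
  t=2: active resources = [1, 2], total = 3
  t=3: active resources = [6, 1, 2], total = 9
  t=4: active resources = [6, 2], total = 8
  t=5: active resources = [6], total = 6
  t=6: active resources = [6, 3], total = 9
  t=7: active resources = [6, 3], total = 9
  t=8: active resources = [6, 3, 6], total = 15
  t=9: active resources = [3, 6], total = 9
  t=10: active resources = [6], total = 6
  t=11: active resources = [6], total = 6
Peak resource demand = 15

15


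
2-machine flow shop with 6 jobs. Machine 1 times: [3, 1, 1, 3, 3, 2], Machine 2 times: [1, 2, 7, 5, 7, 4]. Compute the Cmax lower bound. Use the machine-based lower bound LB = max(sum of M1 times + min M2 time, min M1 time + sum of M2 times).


LB1 = sum(M1 times) + min(M2 times) = 13 + 1 = 14
LB2 = min(M1 times) + sum(M2 times) = 1 + 26 = 27
Lower bound = max(LB1, LB2) = max(14, 27) = 27

27


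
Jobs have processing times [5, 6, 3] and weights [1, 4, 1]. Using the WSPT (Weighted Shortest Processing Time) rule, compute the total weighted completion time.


Compute p/w ratios and sort ascending (WSPT): [(6, 4), (3, 1), (5, 1)]
Compute weighted completion times:
  Job (p=6,w=4): C=6, w*C=4*6=24
  Job (p=3,w=1): C=9, w*C=1*9=9
  Job (p=5,w=1): C=14, w*C=1*14=14
Total weighted completion time = 47

47


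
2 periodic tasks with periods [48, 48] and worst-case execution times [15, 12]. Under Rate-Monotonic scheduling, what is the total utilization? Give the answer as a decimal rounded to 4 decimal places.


Compute individual utilizations (exact fractions):
  Task 1: C/T = 15/48 = 5/16 (approx. 0.3125)
  Task 2: C/T = 12/48 = 1/4 (approx. 0.25)
Total utilization U = 5/16 + 1/4 = 9/16
Rounded to 4 decimal places: U = 0.5625
RM (Liu & Layland) bound for 2 tasks = 0.828427; compare with U = 9/16 (approx. 0.562500)
U <= bound, so schedulable by RM sufficient condition.

0.5625


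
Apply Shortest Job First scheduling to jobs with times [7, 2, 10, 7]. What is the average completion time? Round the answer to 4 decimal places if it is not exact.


SJF order (ascending): [2, 7, 7, 10]
Completion times:
  Job 1: burst=2, C=2
  Job 2: burst=7, C=9
  Job 3: burst=7, C=16
  Job 4: burst=10, C=26
Average completion = 53/4 = 13.25

13.25


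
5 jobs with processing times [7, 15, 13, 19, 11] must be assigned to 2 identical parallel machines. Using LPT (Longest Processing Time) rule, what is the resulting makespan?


Sort jobs in decreasing order (LPT): [19, 15, 13, 11, 7]
Assign each job to the least loaded machine:
  Machine 1: jobs [19, 11], load = 30
  Machine 2: jobs [15, 13, 7], load = 35
Makespan = max load = 35

35


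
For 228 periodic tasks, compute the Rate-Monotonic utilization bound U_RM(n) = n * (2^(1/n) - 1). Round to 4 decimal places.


Compute 2^(1/228) = 1.0030447451
Subtract 1: 1.0030447451 - 1 = 0.0030447451
Multiply by n: 228 * 0.0030447451 = 0.6942018828
Round to 4 dp: 0.6942

0.6942


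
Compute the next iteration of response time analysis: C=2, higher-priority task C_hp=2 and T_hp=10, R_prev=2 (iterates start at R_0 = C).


R_next = C + ceil(R_prev / T_hp) * C_hp
ceil(2 / 10) = ceil(0.2) = 1
Interference = 1 * 2 = 2
R_next = 2 + 2 = 4

4


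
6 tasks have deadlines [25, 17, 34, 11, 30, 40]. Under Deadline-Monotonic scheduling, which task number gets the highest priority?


Sort tasks by relative deadline (ascending):
  Task 4: deadline = 11
  Task 2: deadline = 17
  Task 1: deadline = 25
  Task 5: deadline = 30
  Task 3: deadline = 34
  Task 6: deadline = 40
Priority order (highest first): [4, 2, 1, 5, 3, 6]
Highest priority task = 4

4


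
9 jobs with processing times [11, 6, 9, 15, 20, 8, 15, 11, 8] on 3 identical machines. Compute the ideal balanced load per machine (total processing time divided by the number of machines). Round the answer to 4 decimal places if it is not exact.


Total processing time = 11 + 6 + 9 + 15 + 20 + 8 + 15 + 11 + 8 = 103
Number of machines = 3
Ideal balanced load = 103 / 3 = 34.3333

34.3333


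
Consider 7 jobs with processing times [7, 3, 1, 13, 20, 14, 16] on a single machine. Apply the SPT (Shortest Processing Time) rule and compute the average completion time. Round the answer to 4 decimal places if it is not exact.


Sort jobs by processing time (SPT order): [1, 3, 7, 13, 14, 16, 20]
Compute completion times sequentially:
  Job 1: processing = 1, completes at 1
  Job 2: processing = 3, completes at 4
  Job 3: processing = 7, completes at 11
  Job 4: processing = 13, completes at 24
  Job 5: processing = 14, completes at 38
  Job 6: processing = 16, completes at 54
  Job 7: processing = 20, completes at 74
Sum of completion times = 206
Average completion time = 206/7 = 29.4286

29.4286


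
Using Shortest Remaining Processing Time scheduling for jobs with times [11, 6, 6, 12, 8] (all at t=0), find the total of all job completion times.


Since all jobs arrive at t=0, SRPT equals SPT ordering.
SPT order: [6, 6, 8, 11, 12]
Completion times:
  Job 1: p=6, C=6
  Job 2: p=6, C=12
  Job 3: p=8, C=20
  Job 4: p=11, C=31
  Job 5: p=12, C=43
Total completion time = 6 + 12 + 20 + 31 + 43 = 112

112


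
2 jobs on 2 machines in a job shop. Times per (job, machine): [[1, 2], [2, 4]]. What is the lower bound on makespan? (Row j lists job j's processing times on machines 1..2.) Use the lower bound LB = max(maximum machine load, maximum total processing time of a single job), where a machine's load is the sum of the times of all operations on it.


Machine loads:
  Machine 1: 1 + 2 = 3
  Machine 2: 2 + 4 = 6
Max machine load = 6
Job totals:
  Job 1: 3
  Job 2: 6
Max job total = 6
Lower bound = max(6, 6) = 6

6


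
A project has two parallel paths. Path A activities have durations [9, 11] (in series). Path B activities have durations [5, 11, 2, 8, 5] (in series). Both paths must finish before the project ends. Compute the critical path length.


Path A total = 9 + 11 = 20
Path B total = 5 + 11 + 2 + 8 + 5 = 31
Critical path = longest path = max(20, 31) = 31

31


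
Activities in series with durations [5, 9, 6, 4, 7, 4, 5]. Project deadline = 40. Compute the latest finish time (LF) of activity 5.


LF(activity 5) = deadline - sum of successor durations
Successors: activities 6 through 7 with durations [4, 5]
Sum of successor durations = 9
LF = 40 - 9 = 31

31


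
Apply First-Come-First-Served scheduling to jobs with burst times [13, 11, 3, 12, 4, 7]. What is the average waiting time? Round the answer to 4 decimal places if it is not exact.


FCFS order (as given): [13, 11, 3, 12, 4, 7]
Waiting times:
  Job 1: wait = 0
  Job 2: wait = 13
  Job 3: wait = 24
  Job 4: wait = 27
  Job 5: wait = 39
  Job 6: wait = 43
Sum of waiting times = 146
Average waiting time = 146/6 = 24.3333

24.3333


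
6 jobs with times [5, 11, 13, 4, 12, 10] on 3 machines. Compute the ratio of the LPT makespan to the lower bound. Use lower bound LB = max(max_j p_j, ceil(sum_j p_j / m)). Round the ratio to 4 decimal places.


LPT order: [13, 12, 11, 10, 5, 4]
Machine loads after assignment: [17, 17, 21]
LPT makespan = 21
Lower bound = max(max_job, ceil(total/3)) = max(13, 19) = 19
Ratio = 21 / 19 = 1.1053

1.1053


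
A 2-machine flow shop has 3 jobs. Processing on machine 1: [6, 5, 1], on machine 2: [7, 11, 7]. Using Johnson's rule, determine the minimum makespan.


Apply Johnson's rule:
  Group 1 (a <= b): [(3, 1, 7), (2, 5, 11), (1, 6, 7)]
  Group 2 (a > b): []
Optimal job order: [3, 2, 1]
Schedule:
  Job 3: M1 done at 1, M2 done at 8
  Job 2: M1 done at 6, M2 done at 19
  Job 1: M1 done at 12, M2 done at 26
Makespan = 26

26


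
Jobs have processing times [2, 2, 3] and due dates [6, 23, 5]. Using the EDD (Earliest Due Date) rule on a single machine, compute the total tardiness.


Sort by due date (EDD order): [(3, 5), (2, 6), (2, 23)]
Compute completion times and tardiness:
  Job 1: p=3, d=5, C=3, tardiness=max(0,3-5)=0
  Job 2: p=2, d=6, C=5, tardiness=max(0,5-6)=0
  Job 3: p=2, d=23, C=7, tardiness=max(0,7-23)=0
Total tardiness = 0

0


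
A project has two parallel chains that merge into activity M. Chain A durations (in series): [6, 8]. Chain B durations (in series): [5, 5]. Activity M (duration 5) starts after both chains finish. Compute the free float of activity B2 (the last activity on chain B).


ES(B2) = sum of predecessors on chain B = 5
EF(B2) = ES + duration = 5 + 5 = 10
Successor of B2 is M. ES(M) = max(sum(A), sum(B)) = max(14, 10) = 14
Free float = ES(successor) - EF(current) = 14 - 10 = 4

4


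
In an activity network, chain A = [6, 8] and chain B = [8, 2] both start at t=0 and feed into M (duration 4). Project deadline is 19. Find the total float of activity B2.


Forward pass: ES(B2) = sum of predecessors on chain B = 8
EF = ES + duration = 8 + 2 = 10
Backward pass: LF(M) = deadline = 19; LS(M) = 19 - 4 = 15
LF(B2) = LS(M) - sum(successors on chain B) = 15 - 0 = 15
LS = LF - duration = 15 - 2 = 13
Total float = LS - ES = 13 - 8 = 5

5


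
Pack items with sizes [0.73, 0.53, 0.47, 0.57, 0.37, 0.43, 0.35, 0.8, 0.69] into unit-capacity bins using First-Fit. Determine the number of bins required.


Place items sequentially using First-Fit:
  Item 0.73 -> new Bin 1
  Item 0.53 -> new Bin 2
  Item 0.47 -> Bin 2 (now 1.0)
  Item 0.57 -> new Bin 3
  Item 0.37 -> Bin 3 (now 0.94)
  Item 0.43 -> new Bin 4
  Item 0.35 -> Bin 4 (now 0.78)
  Item 0.8 -> new Bin 5
  Item 0.69 -> new Bin 6
Total bins used = 6

6


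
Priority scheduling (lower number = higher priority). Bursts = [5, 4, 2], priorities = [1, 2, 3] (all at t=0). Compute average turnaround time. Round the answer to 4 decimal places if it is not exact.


Sort by priority (ascending = highest first):
Order: [(1, 5), (2, 4), (3, 2)]
Completion times:
  Priority 1, burst=5, C=5
  Priority 2, burst=4, C=9
  Priority 3, burst=2, C=11
Average turnaround = 25/3 = 8.3333

8.3333


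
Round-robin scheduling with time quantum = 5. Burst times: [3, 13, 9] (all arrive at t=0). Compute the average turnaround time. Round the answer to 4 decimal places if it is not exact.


Time quantum = 5
Execution trace:
  J1 runs 3 units, time = 3
  J2 runs 5 units, time = 8
  J3 runs 5 units, time = 13
  J2 runs 5 units, time = 18
  J3 runs 4 units, time = 22
  J2 runs 3 units, time = 25
Finish times: [3, 25, 22]
Average turnaround = 50/3 = 16.6667

16.6667


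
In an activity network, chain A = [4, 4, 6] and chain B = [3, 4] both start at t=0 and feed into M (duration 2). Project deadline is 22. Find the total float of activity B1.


Forward pass: ES(B1) = sum of predecessors on chain B = 0
EF = ES + duration = 0 + 3 = 3
Backward pass: LF(M) = deadline = 22; LS(M) = 22 - 2 = 20
LF(B1) = LS(M) - sum(successors on chain B) = 20 - 4 = 16
LS = LF - duration = 16 - 3 = 13
Total float = LS - ES = 13 - 0 = 13

13


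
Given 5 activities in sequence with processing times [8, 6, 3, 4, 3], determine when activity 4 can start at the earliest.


Activity 4 starts after activities 1 through 3 complete.
Predecessor durations: [8, 6, 3]
ES = 8 + 6 + 3 = 17

17


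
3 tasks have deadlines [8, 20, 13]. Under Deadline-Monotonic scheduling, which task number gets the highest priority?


Sort tasks by relative deadline (ascending):
  Task 1: deadline = 8
  Task 3: deadline = 13
  Task 2: deadline = 20
Priority order (highest first): [1, 3, 2]
Highest priority task = 1

1


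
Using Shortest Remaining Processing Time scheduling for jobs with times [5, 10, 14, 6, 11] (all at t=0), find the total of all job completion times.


Since all jobs arrive at t=0, SRPT equals SPT ordering.
SPT order: [5, 6, 10, 11, 14]
Completion times:
  Job 1: p=5, C=5
  Job 2: p=6, C=11
  Job 3: p=10, C=21
  Job 4: p=11, C=32
  Job 5: p=14, C=46
Total completion time = 5 + 11 + 21 + 32 + 46 = 115

115


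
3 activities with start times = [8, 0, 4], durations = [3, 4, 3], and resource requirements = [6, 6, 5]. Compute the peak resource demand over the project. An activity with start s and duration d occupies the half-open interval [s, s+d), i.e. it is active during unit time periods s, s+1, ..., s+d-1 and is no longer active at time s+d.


Each activity i is active on [start_i, start_i + duration_i).
Compute total resource usage per time slot:
  t=0: active resources = [6], total = 6
  t=1: active resources = [6], total = 6
  t=2: active resources = [6], total = 6
  t=3: active resources = [6], total = 6
  t=4: active resources = [5], total = 5
  t=5: active resources = [5], total = 5
  t=6: active resources = [5], total = 5
  t=7: active resources = [], total = 0
  t=8: active resources = [6], total = 6
  t=9: active resources = [6], total = 6
  t=10: active resources = [6], total = 6
Peak resource demand = 6

6


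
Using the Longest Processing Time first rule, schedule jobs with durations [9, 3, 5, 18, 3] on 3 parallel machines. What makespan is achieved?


Sort jobs in decreasing order (LPT): [18, 9, 5, 3, 3]
Assign each job to the least loaded machine:
  Machine 1: jobs [18], load = 18
  Machine 2: jobs [9], load = 9
  Machine 3: jobs [5, 3, 3], load = 11
Makespan = max load = 18

18


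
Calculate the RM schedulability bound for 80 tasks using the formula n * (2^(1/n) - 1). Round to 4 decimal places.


Compute 2^(1/80) = 1.0087019838
Subtract 1: 1.0087019838 - 1 = 0.0087019838
Multiply by n: 80 * 0.0087019838 = 0.6961587040
Round to 4 dp: 0.6962

0.6962


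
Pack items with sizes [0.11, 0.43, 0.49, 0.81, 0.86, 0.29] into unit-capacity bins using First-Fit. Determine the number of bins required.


Place items sequentially using First-Fit:
  Item 0.11 -> new Bin 1
  Item 0.43 -> Bin 1 (now 0.54)
  Item 0.49 -> new Bin 2
  Item 0.81 -> new Bin 3
  Item 0.86 -> new Bin 4
  Item 0.29 -> Bin 1 (now 0.83)
Total bins used = 4

4


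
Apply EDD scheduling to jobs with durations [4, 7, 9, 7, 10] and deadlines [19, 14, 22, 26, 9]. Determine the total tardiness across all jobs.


Sort by due date (EDD order): [(10, 9), (7, 14), (4, 19), (9, 22), (7, 26)]
Compute completion times and tardiness:
  Job 1: p=10, d=9, C=10, tardiness=max(0,10-9)=1
  Job 2: p=7, d=14, C=17, tardiness=max(0,17-14)=3
  Job 3: p=4, d=19, C=21, tardiness=max(0,21-19)=2
  Job 4: p=9, d=22, C=30, tardiness=max(0,30-22)=8
  Job 5: p=7, d=26, C=37, tardiness=max(0,37-26)=11
Total tardiness = 25

25


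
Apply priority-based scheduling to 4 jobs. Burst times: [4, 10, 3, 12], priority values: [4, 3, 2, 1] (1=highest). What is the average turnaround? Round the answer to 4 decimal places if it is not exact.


Sort by priority (ascending = highest first):
Order: [(1, 12), (2, 3), (3, 10), (4, 4)]
Completion times:
  Priority 1, burst=12, C=12
  Priority 2, burst=3, C=15
  Priority 3, burst=10, C=25
  Priority 4, burst=4, C=29
Average turnaround = 81/4 = 20.25

20.25


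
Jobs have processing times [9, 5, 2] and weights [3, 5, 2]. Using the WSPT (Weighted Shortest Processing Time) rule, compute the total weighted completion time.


Compute p/w ratios and sort ascending (WSPT): [(5, 5), (2, 2), (9, 3)]
Compute weighted completion times:
  Job (p=5,w=5): C=5, w*C=5*5=25
  Job (p=2,w=2): C=7, w*C=2*7=14
  Job (p=9,w=3): C=16, w*C=3*16=48
Total weighted completion time = 87

87


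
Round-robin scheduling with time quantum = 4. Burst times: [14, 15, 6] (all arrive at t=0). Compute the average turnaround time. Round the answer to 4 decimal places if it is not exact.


Time quantum = 4
Execution trace:
  J1 runs 4 units, time = 4
  J2 runs 4 units, time = 8
  J3 runs 4 units, time = 12
  J1 runs 4 units, time = 16
  J2 runs 4 units, time = 20
  J3 runs 2 units, time = 22
  J1 runs 4 units, time = 26
  J2 runs 4 units, time = 30
  J1 runs 2 units, time = 32
  J2 runs 3 units, time = 35
Finish times: [32, 35, 22]
Average turnaround = 89/3 = 29.6667

29.6667


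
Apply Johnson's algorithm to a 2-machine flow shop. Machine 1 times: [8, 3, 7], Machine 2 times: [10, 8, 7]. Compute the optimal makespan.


Apply Johnson's rule:
  Group 1 (a <= b): [(2, 3, 8), (3, 7, 7), (1, 8, 10)]
  Group 2 (a > b): []
Optimal job order: [2, 3, 1]
Schedule:
  Job 2: M1 done at 3, M2 done at 11
  Job 3: M1 done at 10, M2 done at 18
  Job 1: M1 done at 18, M2 done at 28
Makespan = 28

28


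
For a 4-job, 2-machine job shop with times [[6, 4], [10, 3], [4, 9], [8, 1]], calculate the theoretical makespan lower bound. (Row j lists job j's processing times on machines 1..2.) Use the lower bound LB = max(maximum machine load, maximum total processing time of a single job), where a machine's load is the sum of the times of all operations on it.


Machine loads:
  Machine 1: 6 + 10 + 4 + 8 = 28
  Machine 2: 4 + 3 + 9 + 1 = 17
Max machine load = 28
Job totals:
  Job 1: 10
  Job 2: 13
  Job 3: 13
  Job 4: 9
Max job total = 13
Lower bound = max(28, 13) = 28

28


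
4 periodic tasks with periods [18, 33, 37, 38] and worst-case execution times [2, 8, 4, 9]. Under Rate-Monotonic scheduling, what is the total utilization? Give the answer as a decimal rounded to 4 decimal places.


Compute individual utilizations (exact fractions):
  Task 1: C/T = 2/18 = 1/9 (approx. 0.1111)
  Task 2: C/T = 8/33 (approx. 0.2424)
  Task 3: C/T = 4/37 (approx. 0.1081)
  Task 4: C/T = 9/38 (approx. 0.2368)
Total utilization U = 1/9 + 8/33 + 4/37 + 9/38 = 97225/139194
Rounded to 4 decimal places: U = 0.6985
RM (Liu & Layland) bound for 4 tasks = 0.756828; compare with U = 97225/139194 (approx. 0.698486)
U <= bound, so schedulable by RM sufficient condition.

0.6985


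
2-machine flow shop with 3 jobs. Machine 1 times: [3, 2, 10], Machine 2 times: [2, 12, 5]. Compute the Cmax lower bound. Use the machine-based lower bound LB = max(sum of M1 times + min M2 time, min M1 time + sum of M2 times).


LB1 = sum(M1 times) + min(M2 times) = 15 + 2 = 17
LB2 = min(M1 times) + sum(M2 times) = 2 + 19 = 21
Lower bound = max(LB1, LB2) = max(17, 21) = 21

21


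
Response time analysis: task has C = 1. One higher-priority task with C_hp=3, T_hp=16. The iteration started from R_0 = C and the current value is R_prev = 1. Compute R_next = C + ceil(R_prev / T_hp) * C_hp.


R_next = C + ceil(R_prev / T_hp) * C_hp
ceil(1 / 16) = ceil(0.0625) = 1
Interference = 1 * 3 = 3
R_next = 1 + 3 = 4

4


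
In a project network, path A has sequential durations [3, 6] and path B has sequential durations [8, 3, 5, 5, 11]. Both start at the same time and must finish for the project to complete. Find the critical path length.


Path A total = 3 + 6 = 9
Path B total = 8 + 3 + 5 + 5 + 11 = 32
Critical path = longest path = max(9, 32) = 32

32


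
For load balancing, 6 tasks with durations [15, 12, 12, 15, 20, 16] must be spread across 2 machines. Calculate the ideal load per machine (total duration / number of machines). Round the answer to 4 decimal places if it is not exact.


Total processing time = 15 + 12 + 12 + 15 + 20 + 16 = 90
Number of machines = 2
Ideal balanced load = 90 / 2 = 45.0

45.0


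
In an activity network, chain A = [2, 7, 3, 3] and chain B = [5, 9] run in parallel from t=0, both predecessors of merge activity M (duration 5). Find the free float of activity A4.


ES(A4) = sum of predecessors on chain A = 12
EF(A4) = ES + duration = 12 + 3 = 15
Successor of A4 is M. ES(M) = max(sum(A), sum(B)) = max(15, 14) = 15
Free float = ES(successor) - EF(current) = 15 - 15 = 0

0


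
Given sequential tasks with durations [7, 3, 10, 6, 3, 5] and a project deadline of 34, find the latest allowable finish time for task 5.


LF(activity 5) = deadline - sum of successor durations
Successors: activities 6 through 6 with durations [5]
Sum of successor durations = 5
LF = 34 - 5 = 29

29


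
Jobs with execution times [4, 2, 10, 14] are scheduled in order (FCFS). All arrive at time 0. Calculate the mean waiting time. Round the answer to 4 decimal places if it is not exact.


FCFS order (as given): [4, 2, 10, 14]
Waiting times:
  Job 1: wait = 0
  Job 2: wait = 4
  Job 3: wait = 6
  Job 4: wait = 16
Sum of waiting times = 26
Average waiting time = 26/4 = 6.5

6.5


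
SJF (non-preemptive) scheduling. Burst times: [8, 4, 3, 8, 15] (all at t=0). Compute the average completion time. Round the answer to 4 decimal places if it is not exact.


SJF order (ascending): [3, 4, 8, 8, 15]
Completion times:
  Job 1: burst=3, C=3
  Job 2: burst=4, C=7
  Job 3: burst=8, C=15
  Job 4: burst=8, C=23
  Job 5: burst=15, C=38
Average completion = 86/5 = 17.2

17.2


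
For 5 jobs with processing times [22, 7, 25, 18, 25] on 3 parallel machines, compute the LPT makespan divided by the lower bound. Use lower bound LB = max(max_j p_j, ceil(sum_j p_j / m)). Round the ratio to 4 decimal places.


LPT order: [25, 25, 22, 18, 7]
Machine loads after assignment: [32, 25, 40]
LPT makespan = 40
Lower bound = max(max_job, ceil(total/3)) = max(25, 33) = 33
Ratio = 40 / 33 = 1.2121

1.2121


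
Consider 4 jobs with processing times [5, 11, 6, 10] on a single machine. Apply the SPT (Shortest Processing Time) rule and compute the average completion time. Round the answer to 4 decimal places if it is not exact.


Sort jobs by processing time (SPT order): [5, 6, 10, 11]
Compute completion times sequentially:
  Job 1: processing = 5, completes at 5
  Job 2: processing = 6, completes at 11
  Job 3: processing = 10, completes at 21
  Job 4: processing = 11, completes at 32
Sum of completion times = 69
Average completion time = 69/4 = 17.25

17.25


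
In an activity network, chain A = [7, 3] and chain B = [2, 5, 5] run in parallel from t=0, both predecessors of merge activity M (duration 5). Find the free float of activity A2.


ES(A2) = sum of predecessors on chain A = 7
EF(A2) = ES + duration = 7 + 3 = 10
Successor of A2 is M. ES(M) = max(sum(A), sum(B)) = max(10, 12) = 12
Free float = ES(successor) - EF(current) = 12 - 10 = 2

2


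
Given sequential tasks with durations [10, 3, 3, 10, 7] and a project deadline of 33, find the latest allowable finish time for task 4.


LF(activity 4) = deadline - sum of successor durations
Successors: activities 5 through 5 with durations [7]
Sum of successor durations = 7
LF = 33 - 7 = 26

26


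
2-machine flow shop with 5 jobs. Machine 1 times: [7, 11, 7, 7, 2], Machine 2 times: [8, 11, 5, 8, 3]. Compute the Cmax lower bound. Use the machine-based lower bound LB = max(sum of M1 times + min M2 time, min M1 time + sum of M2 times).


LB1 = sum(M1 times) + min(M2 times) = 34 + 3 = 37
LB2 = min(M1 times) + sum(M2 times) = 2 + 35 = 37
Lower bound = max(LB1, LB2) = max(37, 37) = 37

37


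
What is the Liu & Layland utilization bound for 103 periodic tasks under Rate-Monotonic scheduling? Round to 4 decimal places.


Compute 2^(1/103) = 1.0067522788
Subtract 1: 1.0067522788 - 1 = 0.0067522788
Multiply by n: 103 * 0.0067522788 = 0.6954847164
Round to 4 dp: 0.6955

0.6955


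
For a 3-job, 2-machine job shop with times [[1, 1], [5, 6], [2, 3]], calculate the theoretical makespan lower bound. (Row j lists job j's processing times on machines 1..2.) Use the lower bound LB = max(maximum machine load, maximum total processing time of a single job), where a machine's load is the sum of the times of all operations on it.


Machine loads:
  Machine 1: 1 + 5 + 2 = 8
  Machine 2: 1 + 6 + 3 = 10
Max machine load = 10
Job totals:
  Job 1: 2
  Job 2: 11
  Job 3: 5
Max job total = 11
Lower bound = max(10, 11) = 11

11


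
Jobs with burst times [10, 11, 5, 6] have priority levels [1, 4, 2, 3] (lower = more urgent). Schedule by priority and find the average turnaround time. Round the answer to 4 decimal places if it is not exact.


Sort by priority (ascending = highest first):
Order: [(1, 10), (2, 5), (3, 6), (4, 11)]
Completion times:
  Priority 1, burst=10, C=10
  Priority 2, burst=5, C=15
  Priority 3, burst=6, C=21
  Priority 4, burst=11, C=32
Average turnaround = 78/4 = 19.5

19.5


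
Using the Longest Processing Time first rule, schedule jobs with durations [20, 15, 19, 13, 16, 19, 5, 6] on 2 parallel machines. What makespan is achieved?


Sort jobs in decreasing order (LPT): [20, 19, 19, 16, 15, 13, 6, 5]
Assign each job to the least loaded machine:
  Machine 1: jobs [20, 16, 15, 6], load = 57
  Machine 2: jobs [19, 19, 13, 5], load = 56
Makespan = max load = 57

57


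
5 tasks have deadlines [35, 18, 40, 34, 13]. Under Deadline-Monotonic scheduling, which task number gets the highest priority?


Sort tasks by relative deadline (ascending):
  Task 5: deadline = 13
  Task 2: deadline = 18
  Task 4: deadline = 34
  Task 1: deadline = 35
  Task 3: deadline = 40
Priority order (highest first): [5, 2, 4, 1, 3]
Highest priority task = 5

5


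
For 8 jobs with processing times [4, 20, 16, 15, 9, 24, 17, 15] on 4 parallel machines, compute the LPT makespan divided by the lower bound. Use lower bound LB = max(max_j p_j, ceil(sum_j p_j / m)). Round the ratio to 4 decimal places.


LPT order: [24, 20, 17, 16, 15, 15, 9, 4]
Machine loads after assignment: [28, 29, 32, 31]
LPT makespan = 32
Lower bound = max(max_job, ceil(total/4)) = max(24, 30) = 30
Ratio = 32 / 30 = 1.0667

1.0667


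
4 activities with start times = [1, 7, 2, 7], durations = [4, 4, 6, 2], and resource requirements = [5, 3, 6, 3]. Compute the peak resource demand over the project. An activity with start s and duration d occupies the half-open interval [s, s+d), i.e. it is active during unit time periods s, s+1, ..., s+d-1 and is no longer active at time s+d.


Each activity i is active on [start_i, start_i + duration_i).
Compute total resource usage per time slot:
  t=0: active resources = [], total = 0
  t=1: active resources = [5], total = 5
  t=2: active resources = [5, 6], total = 11
  t=3: active resources = [5, 6], total = 11
  t=4: active resources = [5, 6], total = 11
  t=5: active resources = [6], total = 6
  t=6: active resources = [6], total = 6
  t=7: active resources = [3, 6, 3], total = 12
  t=8: active resources = [3, 3], total = 6
  t=9: active resources = [3], total = 3
  t=10: active resources = [3], total = 3
Peak resource demand = 12

12


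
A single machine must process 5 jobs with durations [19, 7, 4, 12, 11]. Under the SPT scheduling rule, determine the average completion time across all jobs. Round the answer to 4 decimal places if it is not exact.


Sort jobs by processing time (SPT order): [4, 7, 11, 12, 19]
Compute completion times sequentially:
  Job 1: processing = 4, completes at 4
  Job 2: processing = 7, completes at 11
  Job 3: processing = 11, completes at 22
  Job 4: processing = 12, completes at 34
  Job 5: processing = 19, completes at 53
Sum of completion times = 124
Average completion time = 124/5 = 24.8

24.8


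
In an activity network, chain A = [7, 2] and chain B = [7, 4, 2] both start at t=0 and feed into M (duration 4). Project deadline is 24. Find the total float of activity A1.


Forward pass: ES(A1) = sum of predecessors on chain A = 0
EF = ES + duration = 0 + 7 = 7
Backward pass: LF(M) = deadline = 24; LS(M) = 24 - 4 = 20
LF(A1) = LS(M) - sum(successors on chain A) = 20 - 2 = 18
LS = LF - duration = 18 - 7 = 11
Total float = LS - ES = 11 - 0 = 11

11


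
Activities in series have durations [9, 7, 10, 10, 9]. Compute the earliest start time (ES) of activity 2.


Activity 2 starts after activities 1 through 1 complete.
Predecessor durations: [9]
ES = 9 = 9

9


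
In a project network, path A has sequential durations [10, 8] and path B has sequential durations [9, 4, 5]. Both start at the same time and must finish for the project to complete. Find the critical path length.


Path A total = 10 + 8 = 18
Path B total = 9 + 4 + 5 = 18
Critical path = longest path = max(18, 18) = 18

18


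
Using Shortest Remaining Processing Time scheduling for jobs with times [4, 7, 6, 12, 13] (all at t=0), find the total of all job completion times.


Since all jobs arrive at t=0, SRPT equals SPT ordering.
SPT order: [4, 6, 7, 12, 13]
Completion times:
  Job 1: p=4, C=4
  Job 2: p=6, C=10
  Job 3: p=7, C=17
  Job 4: p=12, C=29
  Job 5: p=13, C=42
Total completion time = 4 + 10 + 17 + 29 + 42 = 102

102


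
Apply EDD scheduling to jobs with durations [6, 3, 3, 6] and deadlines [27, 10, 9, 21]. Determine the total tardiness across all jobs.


Sort by due date (EDD order): [(3, 9), (3, 10), (6, 21), (6, 27)]
Compute completion times and tardiness:
  Job 1: p=3, d=9, C=3, tardiness=max(0,3-9)=0
  Job 2: p=3, d=10, C=6, tardiness=max(0,6-10)=0
  Job 3: p=6, d=21, C=12, tardiness=max(0,12-21)=0
  Job 4: p=6, d=27, C=18, tardiness=max(0,18-27)=0
Total tardiness = 0

0


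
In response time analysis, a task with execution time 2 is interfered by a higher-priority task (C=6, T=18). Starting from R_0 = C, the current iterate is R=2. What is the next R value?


R_next = C + ceil(R_prev / T_hp) * C_hp
ceil(2 / 18) = ceil(0.1111) = 1
Interference = 1 * 6 = 6
R_next = 2 + 6 = 8

8


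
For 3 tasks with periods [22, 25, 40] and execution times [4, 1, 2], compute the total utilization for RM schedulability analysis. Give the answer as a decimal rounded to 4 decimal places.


Compute individual utilizations (exact fractions):
  Task 1: C/T = 4/22 = 2/11 (approx. 0.1818)
  Task 2: C/T = 1/25 (approx. 0.04)
  Task 3: C/T = 2/40 = 1/20 (approx. 0.05)
Total utilization U = 2/11 + 1/25 + 1/20 = 299/1100
Rounded to 4 decimal places: U = 0.2718
RM (Liu & Layland) bound for 3 tasks = 0.779763; compare with U = 299/1100 (approx. 0.271818)
U <= bound, so schedulable by RM sufficient condition.

0.2718


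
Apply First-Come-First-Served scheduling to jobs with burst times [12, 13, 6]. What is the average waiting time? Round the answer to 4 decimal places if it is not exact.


FCFS order (as given): [12, 13, 6]
Waiting times:
  Job 1: wait = 0
  Job 2: wait = 12
  Job 3: wait = 25
Sum of waiting times = 37
Average waiting time = 37/3 = 12.3333

12.3333


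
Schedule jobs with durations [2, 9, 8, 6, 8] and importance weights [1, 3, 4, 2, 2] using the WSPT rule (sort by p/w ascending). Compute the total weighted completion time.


Compute p/w ratios and sort ascending (WSPT): [(2, 1), (8, 4), (9, 3), (6, 2), (8, 2)]
Compute weighted completion times:
  Job (p=2,w=1): C=2, w*C=1*2=2
  Job (p=8,w=4): C=10, w*C=4*10=40
  Job (p=9,w=3): C=19, w*C=3*19=57
  Job (p=6,w=2): C=25, w*C=2*25=50
  Job (p=8,w=2): C=33, w*C=2*33=66
Total weighted completion time = 215

215


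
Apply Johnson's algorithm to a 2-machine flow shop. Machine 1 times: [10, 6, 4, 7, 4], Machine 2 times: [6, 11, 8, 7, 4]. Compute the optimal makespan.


Apply Johnson's rule:
  Group 1 (a <= b): [(3, 4, 8), (5, 4, 4), (2, 6, 11), (4, 7, 7)]
  Group 2 (a > b): [(1, 10, 6)]
Optimal job order: [3, 5, 2, 4, 1]
Schedule:
  Job 3: M1 done at 4, M2 done at 12
  Job 5: M1 done at 8, M2 done at 16
  Job 2: M1 done at 14, M2 done at 27
  Job 4: M1 done at 21, M2 done at 34
  Job 1: M1 done at 31, M2 done at 40
Makespan = 40

40


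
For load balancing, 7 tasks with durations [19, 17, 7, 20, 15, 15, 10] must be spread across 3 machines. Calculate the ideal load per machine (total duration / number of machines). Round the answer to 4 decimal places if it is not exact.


Total processing time = 19 + 17 + 7 + 20 + 15 + 15 + 10 = 103
Number of machines = 3
Ideal balanced load = 103 / 3 = 34.3333

34.3333


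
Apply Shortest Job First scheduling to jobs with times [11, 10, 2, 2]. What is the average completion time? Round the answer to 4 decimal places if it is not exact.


SJF order (ascending): [2, 2, 10, 11]
Completion times:
  Job 1: burst=2, C=2
  Job 2: burst=2, C=4
  Job 3: burst=10, C=14
  Job 4: burst=11, C=25
Average completion = 45/4 = 11.25

11.25


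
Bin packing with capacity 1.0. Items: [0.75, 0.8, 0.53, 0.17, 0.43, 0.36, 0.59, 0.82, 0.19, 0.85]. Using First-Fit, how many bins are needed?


Place items sequentially using First-Fit:
  Item 0.75 -> new Bin 1
  Item 0.8 -> new Bin 2
  Item 0.53 -> new Bin 3
  Item 0.17 -> Bin 1 (now 0.92)
  Item 0.43 -> Bin 3 (now 0.96)
  Item 0.36 -> new Bin 4
  Item 0.59 -> Bin 4 (now 0.95)
  Item 0.82 -> new Bin 5
  Item 0.19 -> Bin 2 (now 0.99)
  Item 0.85 -> new Bin 6
Total bins used = 6

6


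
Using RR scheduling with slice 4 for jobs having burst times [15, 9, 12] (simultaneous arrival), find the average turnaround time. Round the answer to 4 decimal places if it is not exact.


Time quantum = 4
Execution trace:
  J1 runs 4 units, time = 4
  J2 runs 4 units, time = 8
  J3 runs 4 units, time = 12
  J1 runs 4 units, time = 16
  J2 runs 4 units, time = 20
  J3 runs 4 units, time = 24
  J1 runs 4 units, time = 28
  J2 runs 1 units, time = 29
  J3 runs 4 units, time = 33
  J1 runs 3 units, time = 36
Finish times: [36, 29, 33]
Average turnaround = 98/3 = 32.6667

32.6667


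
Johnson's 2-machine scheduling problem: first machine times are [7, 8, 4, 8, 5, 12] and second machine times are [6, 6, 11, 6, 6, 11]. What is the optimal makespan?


Apply Johnson's rule:
  Group 1 (a <= b): [(3, 4, 11), (5, 5, 6)]
  Group 2 (a > b): [(6, 12, 11), (1, 7, 6), (2, 8, 6), (4, 8, 6)]
Optimal job order: [3, 5, 6, 1, 2, 4]
Schedule:
  Job 3: M1 done at 4, M2 done at 15
  Job 5: M1 done at 9, M2 done at 21
  Job 6: M1 done at 21, M2 done at 32
  Job 1: M1 done at 28, M2 done at 38
  Job 2: M1 done at 36, M2 done at 44
  Job 4: M1 done at 44, M2 done at 50
Makespan = 50

50


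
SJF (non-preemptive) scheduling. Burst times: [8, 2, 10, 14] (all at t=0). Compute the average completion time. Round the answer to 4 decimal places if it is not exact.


SJF order (ascending): [2, 8, 10, 14]
Completion times:
  Job 1: burst=2, C=2
  Job 2: burst=8, C=10
  Job 3: burst=10, C=20
  Job 4: burst=14, C=34
Average completion = 66/4 = 16.5

16.5


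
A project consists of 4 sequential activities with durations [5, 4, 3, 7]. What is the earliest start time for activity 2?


Activity 2 starts after activities 1 through 1 complete.
Predecessor durations: [5]
ES = 5 = 5

5


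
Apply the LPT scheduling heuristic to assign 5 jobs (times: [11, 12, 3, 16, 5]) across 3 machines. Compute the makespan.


Sort jobs in decreasing order (LPT): [16, 12, 11, 5, 3]
Assign each job to the least loaded machine:
  Machine 1: jobs [16], load = 16
  Machine 2: jobs [12, 3], load = 15
  Machine 3: jobs [11, 5], load = 16
Makespan = max load = 16

16
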